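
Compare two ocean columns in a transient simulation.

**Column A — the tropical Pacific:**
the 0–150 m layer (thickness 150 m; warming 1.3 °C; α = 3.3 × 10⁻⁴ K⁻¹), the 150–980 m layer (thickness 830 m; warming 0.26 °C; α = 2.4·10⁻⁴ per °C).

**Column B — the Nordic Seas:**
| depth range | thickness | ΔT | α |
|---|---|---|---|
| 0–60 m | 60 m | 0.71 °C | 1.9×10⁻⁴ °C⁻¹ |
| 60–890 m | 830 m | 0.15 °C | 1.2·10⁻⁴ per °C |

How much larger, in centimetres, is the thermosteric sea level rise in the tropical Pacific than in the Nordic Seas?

Δh_A − Δh_B ≈ 9.31 cm

A Layer 1: 3.3×10⁻⁴ × 1.3 × 150 = 0.06435 m
A 150–980 m: 0.26 × 2.4×10⁻⁴ × 830 = 0.051792 m
A total: 0.116142 m
B Layer 1: 60 × 1.9×10⁻⁴ × 0.71 = 0.008094 m
B Layer 2: 0.15 × 1.2×10⁻⁴ × 830 = 0.01494 m
B total: 0.023034 m
Difference: 0.116142 − 0.023034 = 0.093108 m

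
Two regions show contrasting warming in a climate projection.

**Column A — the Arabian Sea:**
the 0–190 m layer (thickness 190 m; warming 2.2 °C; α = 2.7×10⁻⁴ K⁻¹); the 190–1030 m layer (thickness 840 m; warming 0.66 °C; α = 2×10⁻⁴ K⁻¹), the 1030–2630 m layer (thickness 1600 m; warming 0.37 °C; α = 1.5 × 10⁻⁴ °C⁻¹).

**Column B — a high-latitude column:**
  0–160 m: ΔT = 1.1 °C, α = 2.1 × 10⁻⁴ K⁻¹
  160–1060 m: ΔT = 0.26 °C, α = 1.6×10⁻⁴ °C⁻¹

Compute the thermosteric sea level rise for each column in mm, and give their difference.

A Layer 1: 190 × 2.7×10⁻⁴ × 2.2 = 0.11286 m
A 190–1030 m: 0.66 × 840 × 2×10⁻⁴ = 0.11088 m
A Layer 3: 1600 × 1.5×10⁻⁴ × 0.37 = 0.08880 m
A total: 0.31254 m
B 1.1 × 160 × 2.1×10⁻⁴ = 0.03696 m
B 160–1060 m: 900 × 0.26 × 1.6×10⁻⁴ = 0.03744 m
B total: 0.07440 m
Difference: 0.31254 − 0.07440 = 0.23814 m

A: 313 mm; B: 74.4 mm; difference 238 mm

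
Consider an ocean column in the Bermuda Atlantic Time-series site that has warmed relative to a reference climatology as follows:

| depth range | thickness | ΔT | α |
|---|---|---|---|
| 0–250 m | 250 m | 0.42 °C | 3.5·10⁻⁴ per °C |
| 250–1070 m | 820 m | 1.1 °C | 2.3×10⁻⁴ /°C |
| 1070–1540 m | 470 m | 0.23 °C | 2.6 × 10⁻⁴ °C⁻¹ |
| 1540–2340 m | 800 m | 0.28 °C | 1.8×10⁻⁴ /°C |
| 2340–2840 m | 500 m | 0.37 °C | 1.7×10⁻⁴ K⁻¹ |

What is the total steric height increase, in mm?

0–250 m: 250 × 3.5×10⁻⁴ × 0.42 = 0.03675 m
250–1070 m: 2.3×10⁻⁴ × 1.1 × 820 = 0.20746 m
Layer 3: 0.23 × 470 × 2.6×10⁻⁴ = 0.028106 m
1540–2340 m: 800 × 1.8×10⁻⁴ × 0.28 = 0.04032 m
0.37 × 1.7×10⁻⁴ × 500 = 0.03145 m
Δh = 0.03675 + 0.20746 + 0.028106 + 0.04032 + 0.03145 = 0.344086 m

about 344 mm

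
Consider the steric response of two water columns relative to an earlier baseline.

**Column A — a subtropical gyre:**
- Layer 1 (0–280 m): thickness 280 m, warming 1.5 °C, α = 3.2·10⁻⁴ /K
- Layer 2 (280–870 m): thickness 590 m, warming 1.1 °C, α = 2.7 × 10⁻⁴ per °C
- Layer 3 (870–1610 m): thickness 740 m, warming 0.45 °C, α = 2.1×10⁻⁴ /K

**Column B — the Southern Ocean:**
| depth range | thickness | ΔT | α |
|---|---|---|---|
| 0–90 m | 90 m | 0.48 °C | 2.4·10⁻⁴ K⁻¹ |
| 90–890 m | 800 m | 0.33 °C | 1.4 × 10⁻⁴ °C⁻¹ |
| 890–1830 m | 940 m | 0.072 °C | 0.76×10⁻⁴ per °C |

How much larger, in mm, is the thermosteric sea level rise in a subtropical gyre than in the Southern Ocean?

327 mm

A Layer 1: 1.5 × 3.2×10⁻⁴ × 280 = 0.13440 m
A 280–870 m: 590 × 1.1 × 2.7×10⁻⁴ = 0.17523 m
A 870–1610 m: 740 × 0.45 × 2.1×10⁻⁴ = 0.06993 m
A total: 0.37956 m
B 0–90 m: 90 × 2.4×10⁻⁴ × 0.48 = 0.010368 m
B Layer 2: 800 × 0.33 × 1.4×10⁻⁴ = 0.03696 m
B 890–1830 m: 0.072 × 940 × 0.76×10⁻⁴ = 0.00514368 m
B total: 0.05247168 m
Difference: 0.37956 − 0.05247168 = 0.32708832 m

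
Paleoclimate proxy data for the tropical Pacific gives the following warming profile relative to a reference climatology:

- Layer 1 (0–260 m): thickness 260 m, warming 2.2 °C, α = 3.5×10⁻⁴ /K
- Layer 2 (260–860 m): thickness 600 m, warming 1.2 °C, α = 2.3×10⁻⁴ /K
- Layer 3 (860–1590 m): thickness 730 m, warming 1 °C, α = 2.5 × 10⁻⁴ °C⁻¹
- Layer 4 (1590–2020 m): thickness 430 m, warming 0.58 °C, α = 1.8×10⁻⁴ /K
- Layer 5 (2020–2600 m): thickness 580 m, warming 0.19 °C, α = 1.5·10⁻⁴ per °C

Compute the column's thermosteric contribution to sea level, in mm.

Δh ≈ 610 mm

3.5×10⁻⁴ × 260 × 2.2 = 0.20020 m
600 × 1.2 × 2.3×10⁻⁴ = 0.16560 m
Layer 3: 1 × 2.5×10⁻⁴ × 730 = 0.18250 m
Layer 4: 430 × 1.8×10⁻⁴ × 0.58 = 0.044892 m
580 × 0.19 × 1.5×10⁻⁴ = 0.01653 m
Δh = 0.20020 + 0.16560 + 0.18250 + 0.044892 + 0.01653 = 0.609722 m ≈ 610 mm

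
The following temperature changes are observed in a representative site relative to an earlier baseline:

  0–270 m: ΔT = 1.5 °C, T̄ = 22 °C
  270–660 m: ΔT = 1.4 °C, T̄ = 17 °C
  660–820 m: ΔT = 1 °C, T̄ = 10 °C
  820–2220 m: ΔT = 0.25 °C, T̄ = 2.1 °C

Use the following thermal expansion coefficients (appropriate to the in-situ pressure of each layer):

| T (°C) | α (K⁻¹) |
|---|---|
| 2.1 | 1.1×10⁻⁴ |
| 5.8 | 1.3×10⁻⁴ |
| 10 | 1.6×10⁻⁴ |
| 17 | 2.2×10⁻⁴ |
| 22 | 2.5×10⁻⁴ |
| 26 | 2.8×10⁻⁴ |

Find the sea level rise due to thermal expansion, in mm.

285 mm of thermosteric rise

Layer 1 at 22 °C → α = 2.5×10⁻⁴ K⁻¹
Layer 2 at 17 °C → α = 2.2×10⁻⁴ K⁻¹
Layer 3 at 10 °C → α = 1.6×10⁻⁴ K⁻¹
Layer 4 at 2.1 °C → α = 1.1×10⁻⁴ K⁻¹
Layer 1: 1.5 × 270 × 2.5×10⁻⁴ = 0.10125 m
390 × 1.4 × 2.2×10⁻⁴ = 0.12012 m
Layer 3: 1 × 160 × 1.6×10⁻⁴ = 0.02560 m
0.25 × 1400 × 1.1×10⁻⁴ = 0.03850 m
Δh = 0.10125 + 0.12012 + 0.02560 + 0.03850 = 0.28547 m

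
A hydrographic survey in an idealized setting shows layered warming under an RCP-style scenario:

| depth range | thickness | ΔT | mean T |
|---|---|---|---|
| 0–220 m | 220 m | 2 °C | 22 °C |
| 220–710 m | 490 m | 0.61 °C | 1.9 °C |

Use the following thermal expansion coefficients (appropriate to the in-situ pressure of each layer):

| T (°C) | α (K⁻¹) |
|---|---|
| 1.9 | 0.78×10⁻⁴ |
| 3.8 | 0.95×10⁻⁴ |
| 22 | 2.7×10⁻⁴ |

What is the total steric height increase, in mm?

about 140 mm

Layer 1 at 22 °C → α = 2.7×10⁻⁴ K⁻¹
Layer 2 at 1.9 °C → α = 0.78×10⁻⁴ K⁻¹
Layer 1: 2.7×10⁻⁴ × 220 × 2 = 0.11880 m
Layer 2: 490 × 0.78×10⁻⁴ × 0.61 = 0.0233142 m
Δh = 0.11880 + 0.0233142 = 0.1421142 m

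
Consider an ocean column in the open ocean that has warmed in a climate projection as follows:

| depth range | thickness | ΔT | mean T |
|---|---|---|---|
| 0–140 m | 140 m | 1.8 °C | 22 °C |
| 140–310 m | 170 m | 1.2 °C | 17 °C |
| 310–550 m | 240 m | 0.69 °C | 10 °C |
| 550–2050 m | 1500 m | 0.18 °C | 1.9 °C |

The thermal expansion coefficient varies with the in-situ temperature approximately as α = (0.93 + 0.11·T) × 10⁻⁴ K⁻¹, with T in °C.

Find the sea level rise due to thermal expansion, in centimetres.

Layer 1: α = (0.93 + 0.11×22)×10⁻⁴ = 3.35×10⁻⁴ K⁻¹
Layer 2: α = (0.93 + 0.11×17)×10⁻⁴ = 2.8×10⁻⁴ K⁻¹
Layer 3: α = (0.93 + 0.11×10)×10⁻⁴ = 2.03×10⁻⁴ K⁻¹
Layer 4: α = (0.93 + 0.11×1.9)×10⁻⁴ = 1.139×10⁻⁴ K⁻¹
1.8 × 140 × 3.35×10⁻⁴ = 0.08442 m
2.8×10⁻⁴ × 1.2 × 170 = 0.05712 m
Layer 3: 0.69 × 2.03×10⁻⁴ × 240 = 0.0336168 m
Layer 4: 0.18 × 1500 × 1.139×10⁻⁴ = 0.030753 m
Δh = 0.08442 + 0.05712 + 0.0336168 + 0.030753 = 0.2059098 m

about 20.6 cm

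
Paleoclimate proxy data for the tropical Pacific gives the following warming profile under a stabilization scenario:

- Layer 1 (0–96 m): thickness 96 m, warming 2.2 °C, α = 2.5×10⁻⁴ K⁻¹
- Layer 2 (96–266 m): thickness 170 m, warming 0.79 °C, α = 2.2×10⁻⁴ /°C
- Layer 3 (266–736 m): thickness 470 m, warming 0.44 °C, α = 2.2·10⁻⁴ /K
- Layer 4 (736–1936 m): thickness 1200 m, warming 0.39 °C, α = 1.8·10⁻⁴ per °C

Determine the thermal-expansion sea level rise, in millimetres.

210 mm

Layer 1: 2.5×10⁻⁴ × 2.2 × 96 = 0.05280 m
Layer 2: 0.79 × 2.2×10⁻⁴ × 170 = 0.029546 m
Layer 3: 470 × 0.44 × 2.2×10⁻⁴ = 0.045496 m
Layer 4: 0.39 × 1200 × 1.8×10⁻⁴ = 0.08424 m
Δh = 0.05280 + 0.029546 + 0.045496 + 0.08424 = 0.212082 m ≈ 210 mm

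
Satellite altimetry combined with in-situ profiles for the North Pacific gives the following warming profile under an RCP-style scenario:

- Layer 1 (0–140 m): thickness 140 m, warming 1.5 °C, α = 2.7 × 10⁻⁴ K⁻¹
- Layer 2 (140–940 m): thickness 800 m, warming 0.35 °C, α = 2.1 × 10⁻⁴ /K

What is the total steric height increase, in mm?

116 mm

Layer 1: 140 × 2.7×10⁻⁴ × 1.5 = 0.05670 m
140–940 m: 2.1×10⁻⁴ × 800 × 0.35 = 0.05880 m
Δh = 0.05670 + 0.05880 = 0.11550 m ≈ 116 mm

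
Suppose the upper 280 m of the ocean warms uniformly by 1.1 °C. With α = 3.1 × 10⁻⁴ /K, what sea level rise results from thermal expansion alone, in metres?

Δh = αΔT·H = 3.1×10⁻⁴ × 1.1 × 280 = 0.09548 m

0.095 m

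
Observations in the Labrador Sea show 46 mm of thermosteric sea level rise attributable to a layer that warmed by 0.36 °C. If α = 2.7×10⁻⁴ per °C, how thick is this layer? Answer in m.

about 470 m

H = Δh/(αΔT) = 0.046 / (2.7×10⁻⁴ × 0.36) ≈ 473.3 m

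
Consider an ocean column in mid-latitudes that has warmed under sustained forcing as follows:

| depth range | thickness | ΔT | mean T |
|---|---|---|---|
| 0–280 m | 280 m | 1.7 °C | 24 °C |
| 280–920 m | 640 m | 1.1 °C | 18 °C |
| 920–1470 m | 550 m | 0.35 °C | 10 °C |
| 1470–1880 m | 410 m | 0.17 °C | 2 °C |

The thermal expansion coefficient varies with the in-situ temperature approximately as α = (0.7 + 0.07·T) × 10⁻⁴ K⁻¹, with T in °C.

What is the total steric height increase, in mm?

280 mm of thermosteric rise

Layer 1: α = (0.7 + 0.07×24)×10⁻⁴ = 2.38×10⁻⁴ K⁻¹
Layer 2: α = (0.7 + 0.07×18)×10⁻⁴ = 1.96×10⁻⁴ K⁻¹
Layer 3: α = (0.7 + 0.07×10)×10⁻⁴ = 1.4×10⁻⁴ K⁻¹
Layer 4: α = (0.7 + 0.07×2)×10⁻⁴ = 0.84×10⁻⁴ K⁻¹
1.7 × 280 × 2.38×10⁻⁴ = 0.113288 m
280–920 m: 640 × 1.96×10⁻⁴ × 1.1 = 0.137984 m
920–1470 m: 0.35 × 1.4×10⁻⁴ × 550 = 0.02695 m
1470–1880 m: 410 × 0.84×10⁻⁴ × 0.17 = 0.0058548 m
Δh = 0.113288 + 0.137984 + 0.02695 + 0.0058548 = 0.2840768 m ≈ 280 mm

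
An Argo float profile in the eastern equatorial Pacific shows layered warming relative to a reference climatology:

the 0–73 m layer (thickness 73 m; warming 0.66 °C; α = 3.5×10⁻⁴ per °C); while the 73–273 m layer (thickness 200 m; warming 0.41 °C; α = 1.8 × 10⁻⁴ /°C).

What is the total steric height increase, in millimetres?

Layer 1: 0.66 × 73 × 3.5×10⁻⁴ = 0.016863 m
Layer 2: 200 × 1.8×10⁻⁴ × 0.41 = 0.01476 m
Δh = 0.016863 + 0.01476 = 0.031623 m

Δh ≈ 31.6 mm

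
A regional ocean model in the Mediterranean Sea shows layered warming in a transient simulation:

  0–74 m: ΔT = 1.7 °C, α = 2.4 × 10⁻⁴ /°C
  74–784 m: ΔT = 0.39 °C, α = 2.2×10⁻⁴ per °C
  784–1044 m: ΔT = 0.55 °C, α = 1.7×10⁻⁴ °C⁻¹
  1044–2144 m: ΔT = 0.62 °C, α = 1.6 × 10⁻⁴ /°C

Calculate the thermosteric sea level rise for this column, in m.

Layer 1: 2.4×10⁻⁴ × 74 × 1.7 = 0.030192 m
74–784 m: 0.39 × 2.2×10⁻⁴ × 710 = 0.060918 m
260 × 0.55 × 1.7×10⁻⁴ = 0.02431 m
Layer 4: 1100 × 0.62 × 1.6×10⁻⁴ = 0.10912 m
Δh = 0.030192 + 0.060918 + 0.02431 + 0.10912 = 0.22454 m

about 0.22 m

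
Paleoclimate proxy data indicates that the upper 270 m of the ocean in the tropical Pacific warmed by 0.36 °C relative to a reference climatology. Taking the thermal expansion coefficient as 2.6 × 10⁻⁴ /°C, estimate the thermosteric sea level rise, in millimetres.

Δh = αΔT·H = 2.6×10⁻⁴ × 0.36 × 270 = 0.025272 m

25.3 mm of thermosteric rise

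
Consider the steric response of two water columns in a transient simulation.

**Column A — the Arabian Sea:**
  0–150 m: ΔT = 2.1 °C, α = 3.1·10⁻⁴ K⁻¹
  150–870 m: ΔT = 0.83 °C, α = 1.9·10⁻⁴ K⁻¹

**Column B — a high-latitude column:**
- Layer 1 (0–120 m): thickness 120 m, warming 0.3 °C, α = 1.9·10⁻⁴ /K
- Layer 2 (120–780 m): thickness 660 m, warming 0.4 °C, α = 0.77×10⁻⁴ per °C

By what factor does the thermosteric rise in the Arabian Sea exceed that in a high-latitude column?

A 0–150 m: 3.1×10⁻⁴ × 150 × 2.1 = 0.09765 m
A 150–870 m: 0.83 × 720 × 1.9×10⁻⁴ = 0.113544 m
A total: 0.211194 m
B Layer 1: 1.9×10⁻⁴ × 120 × 0.3 = 0.00684 m
B 0.4 × 0.77×10⁻⁴ × 660 = 0.020328 m
B total: 0.027168 m
Ratio: 0.211194 / 0.027168 ≈ 7.774

≈ 7.8×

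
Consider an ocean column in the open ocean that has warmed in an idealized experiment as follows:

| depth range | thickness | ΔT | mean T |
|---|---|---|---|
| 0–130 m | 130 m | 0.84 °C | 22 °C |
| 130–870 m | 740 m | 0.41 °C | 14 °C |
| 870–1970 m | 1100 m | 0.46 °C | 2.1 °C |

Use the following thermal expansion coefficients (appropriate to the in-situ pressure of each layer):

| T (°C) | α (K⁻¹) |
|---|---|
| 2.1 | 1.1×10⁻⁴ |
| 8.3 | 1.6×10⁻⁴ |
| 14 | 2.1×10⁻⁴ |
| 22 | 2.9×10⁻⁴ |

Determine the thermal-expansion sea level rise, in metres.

about 0.15 m

Layer 1 at 22 °C → α = 2.9×10⁻⁴ K⁻¹
Layer 2 at 14 °C → α = 2.1×10⁻⁴ K⁻¹
Layer 3 at 2.1 °C → α = 1.1×10⁻⁴ K⁻¹
0.84 × 130 × 2.9×10⁻⁴ = 0.031668 m
Layer 2: 740 × 0.41 × 2.1×10⁻⁴ = 0.063714 m
1.1×10⁻⁴ × 0.46 × 1100 = 0.05566 m
Δh = 0.031668 + 0.063714 + 0.05566 = 0.151042 m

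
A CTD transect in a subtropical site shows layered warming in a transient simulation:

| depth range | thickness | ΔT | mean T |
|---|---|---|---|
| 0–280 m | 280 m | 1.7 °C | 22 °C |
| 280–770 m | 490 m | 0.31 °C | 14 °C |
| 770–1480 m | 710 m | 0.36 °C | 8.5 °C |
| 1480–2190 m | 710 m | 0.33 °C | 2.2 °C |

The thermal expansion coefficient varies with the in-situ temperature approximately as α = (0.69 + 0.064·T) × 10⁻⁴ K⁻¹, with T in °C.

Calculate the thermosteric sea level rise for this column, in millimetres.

Layer 1: α = (0.69 + 0.064×22)×10⁻⁴ = 2.098×10⁻⁴ K⁻¹
Layer 2: α = (0.69 + 0.064×14)×10⁻⁴ = 1.586×10⁻⁴ K⁻¹
Layer 3: α = (0.69 + 0.064×8.5)×10⁻⁴ = 1.234×10⁻⁴ K⁻¹
Layer 4: α = (0.69 + 0.064×2.2)×10⁻⁴ = 0.8308×10⁻⁴ K⁻¹
0–280 m: 1.7 × 280 × 2.098×10⁻⁴ = 0.0998648 m
490 × 0.31 × 1.586×10⁻⁴ = 0.02409134 m
Layer 3: 1.234×10⁻⁴ × 0.36 × 710 = 0.03154104 m
Layer 4: 0.8308×10⁻⁴ × 710 × 0.33 = 0.019465644 m
Δh = 0.0998648 + 0.02409134 + 0.03154104 + 0.019465644 = 0.174962824 m

about 175 mm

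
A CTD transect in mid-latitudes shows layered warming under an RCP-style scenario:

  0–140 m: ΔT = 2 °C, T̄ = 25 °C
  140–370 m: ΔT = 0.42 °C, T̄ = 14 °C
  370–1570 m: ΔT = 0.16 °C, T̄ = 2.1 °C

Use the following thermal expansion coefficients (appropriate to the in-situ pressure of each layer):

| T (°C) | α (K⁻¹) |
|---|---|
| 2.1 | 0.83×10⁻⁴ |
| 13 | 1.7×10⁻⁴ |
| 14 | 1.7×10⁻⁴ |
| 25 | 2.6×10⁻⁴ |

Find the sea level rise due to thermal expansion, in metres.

Layer 1 at 25 °C → α = 2.6×10⁻⁴ K⁻¹
Layer 2 at 14 °C → α = 1.7×10⁻⁴ K⁻¹
Layer 3 at 2.1 °C → α = 0.83×10⁻⁴ K⁻¹
Layer 1: 2 × 140 × 2.6×10⁻⁴ = 0.07280 m
140–370 m: 1.7×10⁻⁴ × 0.42 × 230 = 0.016422 m
Layer 3: 0.83×10⁻⁴ × 1200 × 0.16 = 0.015936 m
Δh = 0.07280 + 0.016422 + 0.015936 = 0.105158 m

Δh = 0.105 m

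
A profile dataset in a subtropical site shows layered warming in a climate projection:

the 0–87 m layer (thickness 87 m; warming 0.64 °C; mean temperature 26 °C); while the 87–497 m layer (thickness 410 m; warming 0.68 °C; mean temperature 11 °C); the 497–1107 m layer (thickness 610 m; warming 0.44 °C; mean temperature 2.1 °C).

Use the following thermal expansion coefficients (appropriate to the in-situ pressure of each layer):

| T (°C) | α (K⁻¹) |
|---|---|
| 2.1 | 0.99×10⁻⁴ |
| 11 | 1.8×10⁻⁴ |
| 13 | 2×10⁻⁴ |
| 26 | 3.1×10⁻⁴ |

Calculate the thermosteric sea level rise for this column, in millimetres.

Layer 1 at 26 °C → α = 3.1×10⁻⁴ K⁻¹
Layer 2 at 11 °C → α = 1.8×10⁻⁴ K⁻¹
Layer 3 at 2.1 °C → α = 0.99×10⁻⁴ K⁻¹
Layer 1: 87 × 3.1×10⁻⁴ × 0.64 = 0.0172608 m
87–497 m: 1.8×10⁻⁴ × 410 × 0.68 = 0.050184 m
497–1107 m: 610 × 0.44 × 0.99×10⁻⁴ = 0.0265716 m
Δh = 0.0172608 + 0.050184 + 0.0265716 = 0.0940164 m

Δh = 94 mm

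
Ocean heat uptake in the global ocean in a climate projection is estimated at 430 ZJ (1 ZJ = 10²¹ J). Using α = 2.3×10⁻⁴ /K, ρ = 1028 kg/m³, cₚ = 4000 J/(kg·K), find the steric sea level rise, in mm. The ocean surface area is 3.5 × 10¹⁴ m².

Per unit area: Q = 430×10²¹ / (3.5×10¹⁴) ≈ 1.229×10⁹ J/m²
Δh = αQ/(ρcₚ) = 2.3×10⁻⁴ × 1.229×10⁹ / (1028 × 4000) ≈ 0.068743 m

Δh = 68.7 mm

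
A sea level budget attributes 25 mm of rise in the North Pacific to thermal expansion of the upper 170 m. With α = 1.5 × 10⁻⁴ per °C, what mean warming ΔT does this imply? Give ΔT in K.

ΔT ≈ 0.980 K

ΔT = Δh/(αH) = 0.025 / (1.5×10⁻⁴ × 170) ≈ 0.9804 K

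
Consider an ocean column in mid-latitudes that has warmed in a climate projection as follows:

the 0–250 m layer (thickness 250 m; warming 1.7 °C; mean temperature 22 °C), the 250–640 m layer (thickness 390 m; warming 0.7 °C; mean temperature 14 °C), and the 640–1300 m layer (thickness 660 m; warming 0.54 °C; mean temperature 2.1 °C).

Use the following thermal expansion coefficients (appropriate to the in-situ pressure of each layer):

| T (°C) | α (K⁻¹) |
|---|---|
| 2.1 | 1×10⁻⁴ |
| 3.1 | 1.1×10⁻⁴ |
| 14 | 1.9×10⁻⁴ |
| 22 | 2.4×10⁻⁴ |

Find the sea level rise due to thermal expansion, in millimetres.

about 190 mm

Layer 1 at 22 °C → α = 2.4×10⁻⁴ K⁻¹
Layer 2 at 14 °C → α = 1.9×10⁻⁴ K⁻¹
Layer 3 at 2.1 °C → α = 1×10⁻⁴ K⁻¹
2.4×10⁻⁴ × 1.7 × 250 = 0.10200 m
250–640 m: 0.7 × 1.9×10⁻⁴ × 390 = 0.05187 m
Layer 3: 660 × 1×10⁻⁴ × 0.54 = 0.03564 m
Δh = 0.10200 + 0.05187 + 0.03564 = 0.18951 m ≈ 190 mm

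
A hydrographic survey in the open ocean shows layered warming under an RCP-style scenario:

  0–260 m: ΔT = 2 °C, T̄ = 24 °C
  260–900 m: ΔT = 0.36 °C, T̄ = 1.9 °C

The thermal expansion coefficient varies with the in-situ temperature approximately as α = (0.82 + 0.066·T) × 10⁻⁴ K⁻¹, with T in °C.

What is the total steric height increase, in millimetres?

Layer 1: α = (0.82 + 0.066×24)×10⁻⁴ = 2.404×10⁻⁴ K⁻¹
Layer 2: α = (0.82 + 0.066×1.9)×10⁻⁴ = 0.9454×10⁻⁴ K⁻¹
2.404×10⁻⁴ × 260 × 2 = 0.125008 m
260–900 m: 0.36 × 0.9454×10⁻⁴ × 640 = 0.021782016 m
Δh = 0.125008 + 0.021782016 = 0.146790016 m

Δh = 147 mm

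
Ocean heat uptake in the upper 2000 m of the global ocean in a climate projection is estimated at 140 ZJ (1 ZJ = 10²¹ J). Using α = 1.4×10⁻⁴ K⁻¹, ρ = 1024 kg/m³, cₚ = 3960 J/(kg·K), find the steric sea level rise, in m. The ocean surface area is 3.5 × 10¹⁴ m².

0.014 m of thermosteric rise

Per unit area: Q = 140×10²¹ / (3.5×10¹⁴) = 4×10⁸ J/m²
Δh = αQ/(ρcₚ) = 1.4×10⁻⁴ × 4×10⁸ / (1024 × 3960) ≈ 0.01381 m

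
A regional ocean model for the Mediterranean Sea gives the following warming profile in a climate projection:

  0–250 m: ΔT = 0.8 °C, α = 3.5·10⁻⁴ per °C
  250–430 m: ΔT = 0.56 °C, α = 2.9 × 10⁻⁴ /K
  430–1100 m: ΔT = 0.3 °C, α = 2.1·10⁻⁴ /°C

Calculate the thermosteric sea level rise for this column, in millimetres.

0–250 m: 0.8 × 3.5×10⁻⁴ × 250 = 0.07000 m
180 × 0.56 × 2.9×10⁻⁴ = 0.029232 m
430–1100 m: 2.1×10⁻⁴ × 670 × 0.3 = 0.04221 m
Δh = 0.07000 + 0.029232 + 0.04221 = 0.141442 m

Δh ≈ 141 mm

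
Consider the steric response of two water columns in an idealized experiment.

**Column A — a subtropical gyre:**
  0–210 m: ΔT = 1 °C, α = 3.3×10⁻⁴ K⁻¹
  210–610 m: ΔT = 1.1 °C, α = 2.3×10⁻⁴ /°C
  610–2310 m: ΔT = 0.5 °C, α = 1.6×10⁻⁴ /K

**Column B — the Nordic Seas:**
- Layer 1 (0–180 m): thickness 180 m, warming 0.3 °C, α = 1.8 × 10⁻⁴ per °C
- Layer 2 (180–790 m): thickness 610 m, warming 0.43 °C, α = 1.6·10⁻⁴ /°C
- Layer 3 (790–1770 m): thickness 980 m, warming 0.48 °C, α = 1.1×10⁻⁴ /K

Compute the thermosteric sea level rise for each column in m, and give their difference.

A 0–210 m: 210 × 1 × 3.3×10⁻⁴ = 0.06930 m
A 1.1 × 400 × 2.3×10⁻⁴ = 0.10120 m
A Layer 3: 0.5 × 1700 × 1.6×10⁻⁴ = 0.13600 m
A total: 0.30650 m
B 0.3 × 1.8×10⁻⁴ × 180 = 0.00972 m
B Layer 2: 0.43 × 1.6×10⁻⁴ × 610 = 0.041968 m
B 0.48 × 1.1×10⁻⁴ × 980 = 0.051744 m
B total: 0.103432 m
Difference: 0.30650 − 0.103432 = 0.203068 m

Δh_A ≈ 0.31 m, Δh_B ≈ 0.10 m; difference ≈ 0.20 m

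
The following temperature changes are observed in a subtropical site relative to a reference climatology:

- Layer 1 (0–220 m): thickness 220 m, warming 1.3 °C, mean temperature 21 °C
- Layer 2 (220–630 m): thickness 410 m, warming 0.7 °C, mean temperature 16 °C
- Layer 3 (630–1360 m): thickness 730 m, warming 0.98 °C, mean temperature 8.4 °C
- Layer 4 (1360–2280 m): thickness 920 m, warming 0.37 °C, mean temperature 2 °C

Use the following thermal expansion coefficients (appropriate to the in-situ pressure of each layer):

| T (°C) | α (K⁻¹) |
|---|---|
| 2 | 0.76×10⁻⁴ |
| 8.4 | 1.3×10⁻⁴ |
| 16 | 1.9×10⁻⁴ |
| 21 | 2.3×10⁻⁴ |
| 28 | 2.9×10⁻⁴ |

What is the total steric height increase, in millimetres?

about 239 mm

Layer 1 at 21 °C → α = 2.3×10⁻⁴ K⁻¹
Layer 2 at 16 °C → α = 1.9×10⁻⁴ K⁻¹
Layer 3 at 8.4 °C → α = 1.3×10⁻⁴ K⁻¹
Layer 4 at 2 °C → α = 0.76×10⁻⁴ K⁻¹
0–220 m: 220 × 2.3×10⁻⁴ × 1.3 = 0.06578 m
410 × 0.7 × 1.9×10⁻⁴ = 0.05453 m
730 × 1.3×10⁻⁴ × 0.98 = 0.093002 m
1360–2280 m: 920 × 0.76×10⁻⁴ × 0.37 = 0.0258704 m
Δh = 0.06578 + 0.05453 + 0.093002 + 0.0258704 = 0.2391824 m ≈ 239 mm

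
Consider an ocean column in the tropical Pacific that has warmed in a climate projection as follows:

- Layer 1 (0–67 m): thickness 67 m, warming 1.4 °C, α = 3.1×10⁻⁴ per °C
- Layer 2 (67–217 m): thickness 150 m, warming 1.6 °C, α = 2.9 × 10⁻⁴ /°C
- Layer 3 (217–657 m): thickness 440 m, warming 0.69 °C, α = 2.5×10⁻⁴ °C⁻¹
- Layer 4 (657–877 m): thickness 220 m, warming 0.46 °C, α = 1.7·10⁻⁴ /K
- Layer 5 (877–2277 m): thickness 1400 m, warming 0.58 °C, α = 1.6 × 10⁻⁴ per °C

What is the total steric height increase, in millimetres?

320 mm

0–67 m: 1.4 × 3.1×10⁻⁴ × 67 = 0.029078 m
Layer 2: 1.6 × 150 × 2.9×10⁻⁴ = 0.06960 m
Layer 3: 0.69 × 440 × 2.5×10⁻⁴ = 0.07590 m
1.7×10⁻⁴ × 220 × 0.46 = 0.017204 m
877–2277 m: 1400 × 0.58 × 1.6×10⁻⁴ = 0.12992 m
Δh = 0.029078 + 0.06960 + 0.07590 + 0.017204 + 0.12992 = 0.321702 m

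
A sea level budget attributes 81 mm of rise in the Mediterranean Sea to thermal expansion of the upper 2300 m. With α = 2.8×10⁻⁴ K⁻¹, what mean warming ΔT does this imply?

ΔT ≈ 0.13 °C

ΔT = Δh/(αH) = 0.081 / (2.8×10⁻⁴ × 2300) ≈ 0.1258 °C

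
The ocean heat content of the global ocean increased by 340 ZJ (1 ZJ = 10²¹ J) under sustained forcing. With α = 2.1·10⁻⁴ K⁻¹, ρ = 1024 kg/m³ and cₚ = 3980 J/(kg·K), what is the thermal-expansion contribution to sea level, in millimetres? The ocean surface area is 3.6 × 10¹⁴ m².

Δh = 48.7 mm

Per unit area: Q = 340×10²¹ / (3.6×10¹⁴) ≈ 9.444×10⁸ J/m²
Δh = αQ/(ρcₚ) = 2.1×10⁻⁴ × 9.444×10⁸ / (1024 × 3980) ≈ 0.048662 m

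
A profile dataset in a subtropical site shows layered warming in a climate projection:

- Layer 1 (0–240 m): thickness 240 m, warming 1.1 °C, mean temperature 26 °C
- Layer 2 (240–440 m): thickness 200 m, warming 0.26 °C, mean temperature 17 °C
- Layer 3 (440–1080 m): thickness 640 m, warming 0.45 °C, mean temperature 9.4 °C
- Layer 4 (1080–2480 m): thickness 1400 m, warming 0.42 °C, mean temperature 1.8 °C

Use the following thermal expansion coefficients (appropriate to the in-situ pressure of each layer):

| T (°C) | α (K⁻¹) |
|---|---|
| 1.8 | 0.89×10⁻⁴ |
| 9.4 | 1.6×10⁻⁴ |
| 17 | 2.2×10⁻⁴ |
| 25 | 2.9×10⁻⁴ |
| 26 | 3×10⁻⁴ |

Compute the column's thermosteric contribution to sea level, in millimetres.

Layer 1 at 26 °C → α = 3×10⁻⁴ K⁻¹
Layer 2 at 17 °C → α = 2.2×10⁻⁴ K⁻¹
Layer 3 at 9.4 °C → α = 1.6×10⁻⁴ K⁻¹
Layer 4 at 1.8 °C → α = 0.89×10⁻⁴ K⁻¹
1.1 × 240 × 3×10⁻⁴ = 0.07920 m
Layer 2: 0.26 × 2.2×10⁻⁴ × 200 = 0.01144 m
0.45 × 1.6×10⁻⁴ × 640 = 0.04608 m
Layer 4: 1400 × 0.89×10⁻⁴ × 0.42 = 0.052332 m
Δh = 0.07920 + 0.01144 + 0.04608 + 0.052332 = 0.189052 m

189 mm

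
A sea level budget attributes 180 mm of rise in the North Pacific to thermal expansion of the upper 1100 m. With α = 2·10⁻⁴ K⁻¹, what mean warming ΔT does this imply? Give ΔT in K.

ΔT = Δh/(αH) = 0.18 / (2×10⁻⁴ × 1100) ≈ 0.8182 K

0.818 K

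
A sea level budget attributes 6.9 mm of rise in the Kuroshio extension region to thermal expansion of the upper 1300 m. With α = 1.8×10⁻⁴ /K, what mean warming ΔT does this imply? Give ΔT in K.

ΔT = Δh/(αH) = 0.0069 / (1.8×10⁻⁴ × 1300) ≈ 0.02949 K

ΔT ≈ 0.0295 K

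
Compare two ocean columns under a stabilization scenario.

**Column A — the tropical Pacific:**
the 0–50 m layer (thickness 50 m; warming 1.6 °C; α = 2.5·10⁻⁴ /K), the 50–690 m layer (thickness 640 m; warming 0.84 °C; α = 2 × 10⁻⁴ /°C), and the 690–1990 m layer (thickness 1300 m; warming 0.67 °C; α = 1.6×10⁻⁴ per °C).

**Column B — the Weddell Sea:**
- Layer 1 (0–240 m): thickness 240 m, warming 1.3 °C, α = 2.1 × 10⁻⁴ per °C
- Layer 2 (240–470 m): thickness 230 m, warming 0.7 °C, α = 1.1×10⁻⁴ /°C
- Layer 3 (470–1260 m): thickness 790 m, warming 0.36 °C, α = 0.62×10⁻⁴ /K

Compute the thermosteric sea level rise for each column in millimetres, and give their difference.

A 0–50 m: 1.6 × 50 × 2.5×10⁻⁴ = 0.02000 m
A 2×10⁻⁴ × 0.84 × 640 = 0.10752 m
A 1300 × 0.67 × 1.6×10⁻⁴ = 0.13936 m
A total: 0.26688 m
B 240 × 1.3 × 2.1×10⁻⁴ = 0.06552 m
B 240–470 m: 1.1×10⁻⁴ × 230 × 0.7 = 0.01771 m
B 790 × 0.36 × 0.62×10⁻⁴ = 0.0176328 m
B total: 0.1008628 m
Difference: 0.26688 − 0.1008628 = 0.1660172 m

A: 267 mm; B: 101 mm; difference 166 mm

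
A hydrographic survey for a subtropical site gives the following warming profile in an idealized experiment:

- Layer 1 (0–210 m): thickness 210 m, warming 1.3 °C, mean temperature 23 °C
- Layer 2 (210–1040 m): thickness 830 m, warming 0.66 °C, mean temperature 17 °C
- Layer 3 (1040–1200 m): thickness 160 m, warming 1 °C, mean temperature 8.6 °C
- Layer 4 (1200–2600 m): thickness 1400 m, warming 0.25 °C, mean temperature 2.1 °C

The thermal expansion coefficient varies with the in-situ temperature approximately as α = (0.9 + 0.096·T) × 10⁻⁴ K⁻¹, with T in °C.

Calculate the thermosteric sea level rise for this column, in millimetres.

Δh = 290 mm

Layer 1: α = (0.9 + 0.096×23)×10⁻⁴ = 3.108×10⁻⁴ K⁻¹
Layer 2: α = (0.9 + 0.096×17)×10⁻⁴ = 2.532×10⁻⁴ K⁻¹
Layer 3: α = (0.9 + 0.096×8.6)×10⁻⁴ = 1.7256×10⁻⁴ K⁻¹
Layer 4: α = (0.9 + 0.096×2.1)×10⁻⁴ = 1.1016×10⁻⁴ K⁻¹
Layer 1: 210 × 1.3 × 3.108×10⁻⁴ = 0.0848484 m
2.532×10⁻⁴ × 0.66 × 830 = 0.13870296 m
Layer 3: 1 × 1.7256×10⁻⁴ × 160 = 0.0276096 m
1200–2600 m: 0.25 × 1400 × 1.1016×10⁻⁴ = 0.038556 m
Δh = 0.0848484 + 0.13870296 + 0.0276096 + 0.038556 = 0.28971696 m ≈ 290 mm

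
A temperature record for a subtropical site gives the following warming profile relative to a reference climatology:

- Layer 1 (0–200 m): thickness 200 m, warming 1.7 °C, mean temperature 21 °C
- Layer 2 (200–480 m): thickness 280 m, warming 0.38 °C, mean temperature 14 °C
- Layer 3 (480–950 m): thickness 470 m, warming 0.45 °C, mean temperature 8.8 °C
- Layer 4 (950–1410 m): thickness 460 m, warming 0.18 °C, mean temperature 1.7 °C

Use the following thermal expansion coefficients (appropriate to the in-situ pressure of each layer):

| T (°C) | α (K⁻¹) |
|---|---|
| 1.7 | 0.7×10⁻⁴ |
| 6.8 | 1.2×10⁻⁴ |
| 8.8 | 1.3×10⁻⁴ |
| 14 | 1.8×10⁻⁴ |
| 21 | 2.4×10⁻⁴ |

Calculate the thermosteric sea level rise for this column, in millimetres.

Layer 1 at 21 °C → α = 2.4×10⁻⁴ K⁻¹
Layer 2 at 14 °C → α = 1.8×10⁻⁴ K⁻¹
Layer 3 at 8.8 °C → α = 1.3×10⁻⁴ K⁻¹
Layer 4 at 1.7 °C → α = 0.7×10⁻⁴ K⁻¹
0–200 m: 2.4×10⁻⁴ × 200 × 1.7 = 0.08160 m
200–480 m: 1.8×10⁻⁴ × 280 × 0.38 = 0.019152 m
1.3×10⁻⁴ × 470 × 0.45 = 0.027495 m
0.7×10⁻⁴ × 0.18 × 460 = 0.005796 m
Δh = 0.08160 + 0.019152 + 0.027495 + 0.005796 = 0.134043 m ≈ 134 mm

Δh ≈ 134 mm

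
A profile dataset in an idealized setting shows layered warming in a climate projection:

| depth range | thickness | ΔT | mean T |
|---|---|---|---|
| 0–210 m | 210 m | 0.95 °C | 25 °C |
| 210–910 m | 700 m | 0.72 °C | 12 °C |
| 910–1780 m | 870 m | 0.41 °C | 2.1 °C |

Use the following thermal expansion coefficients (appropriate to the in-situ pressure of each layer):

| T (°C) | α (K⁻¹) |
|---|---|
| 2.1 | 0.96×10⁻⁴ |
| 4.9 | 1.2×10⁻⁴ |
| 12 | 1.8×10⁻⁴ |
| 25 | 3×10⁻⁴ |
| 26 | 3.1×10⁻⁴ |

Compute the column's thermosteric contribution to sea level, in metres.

Layer 1 at 25 °C → α = 3×10⁻⁴ K⁻¹
Layer 2 at 12 °C → α = 1.8×10⁻⁴ K⁻¹
Layer 3 at 2.1 °C → α = 0.96×10⁻⁴ K⁻¹
0–210 m: 210 × 0.95 × 3×10⁻⁴ = 0.05985 m
Layer 2: 700 × 1.8×10⁻⁴ × 0.72 = 0.09072 m
870 × 0.96×10⁻⁴ × 0.41 = 0.0342432 m
Δh = 0.05985 + 0.09072 + 0.0342432 = 0.1848132 m ≈ 0.18 m

Δh ≈ 0.18 m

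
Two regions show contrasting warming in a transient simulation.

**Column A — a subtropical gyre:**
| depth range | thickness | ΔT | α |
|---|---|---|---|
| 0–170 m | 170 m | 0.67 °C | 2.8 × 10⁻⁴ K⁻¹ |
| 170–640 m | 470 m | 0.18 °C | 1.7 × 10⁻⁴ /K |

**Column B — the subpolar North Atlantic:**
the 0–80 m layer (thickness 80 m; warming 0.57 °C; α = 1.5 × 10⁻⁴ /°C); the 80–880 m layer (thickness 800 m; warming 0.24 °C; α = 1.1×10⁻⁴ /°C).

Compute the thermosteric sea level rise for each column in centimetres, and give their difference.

Δh_A ≈ 4.6 cm, Δh_B ≈ 2.8 cm; difference ≈ 1.8 cm

A Layer 1: 170 × 2.8×10⁻⁴ × 0.67 = 0.031892 m
A 170–640 m: 470 × 1.7×10⁻⁴ × 0.18 = 0.014382 m
A total: 0.046274 m
B 80 × 0.57 × 1.5×10⁻⁴ = 0.00684 m
B Layer 2: 800 × 0.24 × 1.1×10⁻⁴ = 0.02112 m
B total: 0.02796 m
Difference: 0.046274 − 0.02796 = 0.018314 m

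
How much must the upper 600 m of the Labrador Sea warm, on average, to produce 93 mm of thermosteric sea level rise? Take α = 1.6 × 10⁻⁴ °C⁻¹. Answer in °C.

ΔT ≈ 0.969 °C

ΔT = Δh/(αH) = 0.093 / (1.6×10⁻⁴ × 600) ≈ 0.9688 °C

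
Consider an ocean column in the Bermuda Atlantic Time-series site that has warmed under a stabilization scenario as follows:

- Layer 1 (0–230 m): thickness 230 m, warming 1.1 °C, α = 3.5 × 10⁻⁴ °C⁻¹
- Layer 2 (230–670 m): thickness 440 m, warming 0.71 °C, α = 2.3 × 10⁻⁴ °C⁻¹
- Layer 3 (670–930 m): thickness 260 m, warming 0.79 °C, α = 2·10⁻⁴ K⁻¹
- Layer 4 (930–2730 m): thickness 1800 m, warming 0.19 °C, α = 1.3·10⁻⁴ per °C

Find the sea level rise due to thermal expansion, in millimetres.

0–230 m: 3.5×10⁻⁴ × 1.1 × 230 = 0.08855 m
Layer 2: 440 × 0.71 × 2.3×10⁻⁴ = 0.071852 m
Layer 3: 0.79 × 260 × 2×10⁻⁴ = 0.04108 m
0.19 × 1.3×10⁻⁴ × 1800 = 0.04446 m
Δh = 0.08855 + 0.071852 + 0.04108 + 0.04446 = 0.245942 m

246 mm of thermosteric rise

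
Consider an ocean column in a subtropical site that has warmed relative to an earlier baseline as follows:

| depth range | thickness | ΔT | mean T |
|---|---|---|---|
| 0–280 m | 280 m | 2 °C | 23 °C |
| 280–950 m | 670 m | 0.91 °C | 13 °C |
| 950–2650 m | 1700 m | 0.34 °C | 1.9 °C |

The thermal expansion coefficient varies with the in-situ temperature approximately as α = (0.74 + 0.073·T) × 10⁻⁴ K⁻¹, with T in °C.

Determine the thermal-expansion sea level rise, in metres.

Layer 1: α = (0.74 + 0.073×23)×10⁻⁴ = 2.419×10⁻⁴ K⁻¹
Layer 2: α = (0.74 + 0.073×13)×10⁻⁴ = 1.689×10⁻⁴ K⁻¹
Layer 3: α = (0.74 + 0.073×1.9)×10⁻⁴ = 0.8787×10⁻⁴ K⁻¹
2 × 280 × 2.419×10⁻⁴ = 0.135464 m
1.689×10⁻⁴ × 0.91 × 670 = 0.10297833 m
1700 × 0.8787×10⁻⁴ × 0.34 = 0.05078886 m
Δh = 0.135464 + 0.10297833 + 0.05078886 = 0.28923119 m

Δh ≈ 0.29 m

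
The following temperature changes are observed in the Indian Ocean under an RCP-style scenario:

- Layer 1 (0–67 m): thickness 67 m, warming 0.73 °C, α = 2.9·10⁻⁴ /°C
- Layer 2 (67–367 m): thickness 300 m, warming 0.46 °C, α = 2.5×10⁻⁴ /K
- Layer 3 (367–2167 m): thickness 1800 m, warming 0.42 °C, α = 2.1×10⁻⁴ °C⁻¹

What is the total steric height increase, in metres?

Δh ≈ 0.207 m

2.9×10⁻⁴ × 67 × 0.73 = 0.0141839 m
Layer 2: 2.5×10⁻⁴ × 0.46 × 300 = 0.03450 m
0.42 × 2.1×10⁻⁴ × 1800 = 0.15876 m
Δh = 0.0141839 + 0.03450 + 0.15876 = 0.2074439 m ≈ 0.207 m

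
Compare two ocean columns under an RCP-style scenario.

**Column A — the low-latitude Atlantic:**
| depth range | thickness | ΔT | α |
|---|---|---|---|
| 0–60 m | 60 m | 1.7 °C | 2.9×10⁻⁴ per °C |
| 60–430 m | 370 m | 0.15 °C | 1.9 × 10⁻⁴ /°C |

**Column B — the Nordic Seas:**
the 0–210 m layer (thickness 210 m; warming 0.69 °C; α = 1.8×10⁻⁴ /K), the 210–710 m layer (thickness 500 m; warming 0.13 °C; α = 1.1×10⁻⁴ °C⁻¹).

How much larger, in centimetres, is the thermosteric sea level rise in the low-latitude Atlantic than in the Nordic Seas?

Δh_A − Δh_B ≈ 0.689 cm

A Layer 1: 60 × 2.9×10⁻⁴ × 1.7 = 0.02958 m
A 0.15 × 370 × 1.9×10⁻⁴ = 0.010545 m
A total: 0.040125 m
B 1.8×10⁻⁴ × 0.69 × 210 = 0.026082 m
B Layer 2: 500 × 0.13 × 1.1×10⁻⁴ = 0.00715 m
B total: 0.033232 m
Difference: 0.040125 − 0.033232 = 0.006893 m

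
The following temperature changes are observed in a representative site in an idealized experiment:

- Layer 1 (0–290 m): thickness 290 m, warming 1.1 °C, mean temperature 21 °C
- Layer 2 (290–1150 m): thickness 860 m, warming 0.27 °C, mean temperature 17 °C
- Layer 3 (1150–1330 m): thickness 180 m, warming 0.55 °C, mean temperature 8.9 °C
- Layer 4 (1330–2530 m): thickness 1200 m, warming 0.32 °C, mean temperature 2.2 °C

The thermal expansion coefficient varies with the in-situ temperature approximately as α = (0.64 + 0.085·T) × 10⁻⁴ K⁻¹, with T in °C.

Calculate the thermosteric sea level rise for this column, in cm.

about 17 cm

Layer 1: α = (0.64 + 0.085×21)×10⁻⁴ = 2.425×10⁻⁴ K⁻¹
Layer 2: α = (0.64 + 0.085×17)×10⁻⁴ = 2.085×10⁻⁴ K⁻¹
Layer 3: α = (0.64 + 0.085×8.9)×10⁻⁴ = 1.3965×10⁻⁴ K⁻¹
Layer 4: α = (0.64 + 0.085×2.2)×10⁻⁴ = 0.827×10⁻⁴ K⁻¹
0–290 m: 1.1 × 2.425×10⁻⁴ × 290 = 0.0773575 m
Layer 2: 860 × 2.085×10⁻⁴ × 0.27 = 0.0484137 m
Layer 3: 0.55 × 180 × 1.3965×10⁻⁴ = 0.01382535 m
0.32 × 1200 × 0.827×10⁻⁴ = 0.0317568 m
Δh = 0.0773575 + 0.0484137 + 0.01382535 + 0.0317568 = 0.17135335 m ≈ 17 cm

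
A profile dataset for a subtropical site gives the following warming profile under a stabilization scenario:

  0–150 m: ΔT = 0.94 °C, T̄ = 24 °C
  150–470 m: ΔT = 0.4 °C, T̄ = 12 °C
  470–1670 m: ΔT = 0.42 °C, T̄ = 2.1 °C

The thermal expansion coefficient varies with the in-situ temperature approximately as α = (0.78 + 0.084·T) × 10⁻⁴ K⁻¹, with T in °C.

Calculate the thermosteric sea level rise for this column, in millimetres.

Layer 1: α = (0.78 + 0.084×24)×10⁻⁴ = 2.796×10⁻⁴ K⁻¹
Layer 2: α = (0.78 + 0.084×12)×10⁻⁴ = 1.788×10⁻⁴ K⁻¹
Layer 3: α = (0.78 + 0.084×2.1)×10⁻⁴ = 0.9564×10⁻⁴ K⁻¹
0–150 m: 0.94 × 2.796×10⁻⁴ × 150 = 0.0394236 m
Layer 2: 320 × 0.4 × 1.788×10⁻⁴ = 0.0228864 m
470–1670 m: 0.9564×10⁻⁴ × 0.42 × 1200 = 0.04820256 m
Δh = 0.0394236 + 0.0228864 + 0.04820256 = 0.11051256 m

111 mm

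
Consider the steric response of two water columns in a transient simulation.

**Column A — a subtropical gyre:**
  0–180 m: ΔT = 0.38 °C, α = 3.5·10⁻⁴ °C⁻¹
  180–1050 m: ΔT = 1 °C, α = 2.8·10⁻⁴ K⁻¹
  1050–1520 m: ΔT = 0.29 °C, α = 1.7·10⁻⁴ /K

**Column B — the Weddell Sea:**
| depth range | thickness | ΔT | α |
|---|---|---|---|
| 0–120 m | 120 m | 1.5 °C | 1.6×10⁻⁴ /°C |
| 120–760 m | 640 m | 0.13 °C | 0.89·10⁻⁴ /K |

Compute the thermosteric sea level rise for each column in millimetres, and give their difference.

A Layer 1: 3.5×10⁻⁴ × 180 × 0.38 = 0.02394 m
A 1 × 2.8×10⁻⁴ × 870 = 0.24360 m
A 1.7×10⁻⁴ × 0.29 × 470 = 0.023171 m
A total: 0.290711 m
B Layer 1: 1.6×10⁻⁴ × 1.5 × 120 = 0.02880 m
B 0.13 × 0.89×10⁻⁴ × 640 = 0.0074048 m
B total: 0.0362048 m
Difference: 0.290711 − 0.0362048 = 0.2545062 m

Δh_A ≈ 290 mm, Δh_B ≈ 36 mm; difference ≈ 250 mm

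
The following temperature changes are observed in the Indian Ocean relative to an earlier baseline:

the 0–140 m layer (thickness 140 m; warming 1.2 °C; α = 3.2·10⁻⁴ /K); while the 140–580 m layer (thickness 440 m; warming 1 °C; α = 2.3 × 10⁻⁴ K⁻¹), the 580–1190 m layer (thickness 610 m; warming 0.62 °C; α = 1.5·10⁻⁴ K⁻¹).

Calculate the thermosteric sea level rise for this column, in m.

0.212 m of thermosteric rise

Layer 1: 3.2×10⁻⁴ × 1.2 × 140 = 0.05376 m
Layer 2: 2.3×10⁻⁴ × 440 × 1 = 0.10120 m
1.5×10⁻⁴ × 610 × 0.62 = 0.05673 m
Δh = 0.05376 + 0.10120 + 0.05673 = 0.21169 m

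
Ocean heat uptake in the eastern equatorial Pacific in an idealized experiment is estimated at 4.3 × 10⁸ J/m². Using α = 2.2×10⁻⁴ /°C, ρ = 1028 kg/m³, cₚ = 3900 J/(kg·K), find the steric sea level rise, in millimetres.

Δh = αQ/(ρcₚ) = 2.2×10⁻⁴ × 4.3×10⁸ / (1028 × 3900) ≈ 0.023596 m

Δh = 23.6 mm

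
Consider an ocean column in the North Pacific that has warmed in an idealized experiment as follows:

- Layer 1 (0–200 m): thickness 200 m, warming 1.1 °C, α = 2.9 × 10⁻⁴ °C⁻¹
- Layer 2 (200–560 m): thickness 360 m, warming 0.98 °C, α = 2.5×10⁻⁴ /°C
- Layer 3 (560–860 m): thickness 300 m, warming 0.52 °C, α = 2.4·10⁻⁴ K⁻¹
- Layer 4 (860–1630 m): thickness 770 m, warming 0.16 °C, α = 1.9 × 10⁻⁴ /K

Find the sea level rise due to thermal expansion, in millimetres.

0–200 m: 200 × 1.1 × 2.9×10⁻⁴ = 0.06380 m
200–560 m: 2.5×10⁻⁴ × 360 × 0.98 = 0.08820 m
560–860 m: 2.4×10⁻⁴ × 300 × 0.52 = 0.03744 m
860–1630 m: 0.16 × 770 × 1.9×10⁻⁴ = 0.023408 m
Δh = 0.06380 + 0.08820 + 0.03744 + 0.023408 = 0.212848 m

Δh ≈ 210 mm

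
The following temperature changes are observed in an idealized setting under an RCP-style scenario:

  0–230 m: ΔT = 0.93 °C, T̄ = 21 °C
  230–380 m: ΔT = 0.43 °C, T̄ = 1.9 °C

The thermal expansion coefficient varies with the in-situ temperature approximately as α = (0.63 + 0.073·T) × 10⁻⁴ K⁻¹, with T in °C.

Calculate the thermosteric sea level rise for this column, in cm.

Layer 1: α = (0.63 + 0.073×21)×10⁻⁴ = 2.163×10⁻⁴ K⁻¹
Layer 2: α = (0.63 + 0.073×1.9)×10⁻⁴ = 0.7687×10⁻⁴ K⁻¹
Layer 1: 2.163×10⁻⁴ × 230 × 0.93 = 0.04626657 m
230–380 m: 150 × 0.7687×10⁻⁴ × 0.43 = 0.004958115 m
Δh = 0.04626657 + 0.004958115 = 0.051224685 m ≈ 5.12 cm

Δh ≈ 5.12 cm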